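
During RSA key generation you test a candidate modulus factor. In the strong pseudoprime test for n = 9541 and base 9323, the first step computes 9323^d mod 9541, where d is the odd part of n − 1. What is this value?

251

n − 1 = 9540 = 2^2 · 2385, so s = 2 and d = 2385.
Repeated squaring mod 9541: 9323^1 ≡ 9323, 9323^2 ≡ 9360, 9323^4 ≡ 4138, 9323^8 ≡ 6490, 9323^16 ≡ 6126, 9323^32 ≡ 3123, 9323^64 ≡ 2227, 9323^128 ≡ 7750, 9323^256 ≡ 1905, 9323^512 ≡ 3445, 9323^1024 ≡ 8562, 9323^2048 ≡ 4341.
2385 = 2048 + 256 + 64 + 16 + 1, so 9323^2385 ≡ 4341·1905·2227·6126·9323 ≡ 251 (mod 9541).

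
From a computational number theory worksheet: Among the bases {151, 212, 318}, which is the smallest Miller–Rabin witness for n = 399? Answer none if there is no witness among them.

151

n − 1 = 398 = 2^1 · 199, so s = 1 and d = 199.
Base 151: x_0 = 151^199 mod 399 = 151. x_0 ∉ {1, 398} and s = 1, so 151 is a Miller–Rabin witness and 399 is composite.
Base 212: x_0 = 212^199 mod 399 = 212. x_0 ∉ {1, 398} and s = 1, so 212 is a Miller–Rabin witness and 399 is composite.
Base 318: x_0 = 318^199 mod 399 = 318. x_0 ∉ {1, 398} and s = 1, so 318 is a Miller–Rabin witness and 399 is composite.
The smallest witness among the given bases is 151.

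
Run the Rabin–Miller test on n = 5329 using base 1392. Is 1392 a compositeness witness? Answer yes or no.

no

n − 1 = 5328 = 2^4 · 333, so s = 4 and d = 333.
x_0 = 1392^333 mod 5329 = 4297.
x_0 is neither 1 nor 5328, so continue squaring.
x_1 = 4297^2 mod 5329 = 4553.
x_2 = 4553^2 mod 5329 = 5328.
x_2 ≡ −1, so 1392 is not a witness.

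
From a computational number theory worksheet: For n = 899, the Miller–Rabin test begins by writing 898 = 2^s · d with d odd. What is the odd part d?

449

Halving: 898 → 449; 449 is odd.
So 898 = 2^1 · 449.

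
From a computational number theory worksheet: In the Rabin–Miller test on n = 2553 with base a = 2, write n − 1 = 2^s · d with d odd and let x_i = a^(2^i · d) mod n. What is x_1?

484

n − 1 = 2552 = 2^3 · 319, so s = 3 and d = 319.
x_0 = 2^319 mod 2553 = 392.
x_1 = 392^2 mod 2553 = 484.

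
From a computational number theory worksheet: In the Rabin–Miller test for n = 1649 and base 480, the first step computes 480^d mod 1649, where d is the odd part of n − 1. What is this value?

251

n − 1 = 1648 = 2^4 · 103, so s = 4 and d = 103.
480^103 mod 1649 = 251.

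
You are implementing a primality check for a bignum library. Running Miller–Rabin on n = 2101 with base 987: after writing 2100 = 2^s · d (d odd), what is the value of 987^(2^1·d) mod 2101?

n − 1 = 2100 = 2^2 · 525, so s = 2 and d = 525.
x_0 = 987^525 mod 2101 = 1649.
x_1 = 1649^2 mod 2101 = 507.

507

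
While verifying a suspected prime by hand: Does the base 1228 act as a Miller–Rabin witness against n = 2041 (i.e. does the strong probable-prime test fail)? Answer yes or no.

n − 1 = 2040 = 2^3 · 255, so s = 3 and d = 255.
By repeated squaring, 1228^255 ≡ 970 (mod 2041).
x_0 = 1228^255 mod 2041 = 970.
x_0 is neither 1 nor 2040, so continue squaring.
x_1 = 970^2 mod 2041 = 2040.
x_1 ≡ −1, so 1228 is not a witness.

no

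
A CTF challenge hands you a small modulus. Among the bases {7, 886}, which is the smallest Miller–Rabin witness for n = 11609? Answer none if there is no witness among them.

n − 1 = 11608 = 2^3 · 1451, so s = 3 and d = 1451.
Base 7: x_0 = 7^1451 mod 11609 = 1835. x_0 is neither 1 nor 11608, so continue squaring. x_1 = 1835^2 mod 11609 = 615. x_2 = 615^2 mod 11609 = 6737. Reached i = s−1 = 2 without hitting −1: 7 is a Miller–Rabin witness and 11609 is composite.
Base 886: x_0 = 886^1451 mod 11609 = 10667. x_0 is neither 1 nor 11608, so continue squaring. x_1 = 10667^2 mod 11609 = 5080. x_2 = 5080^2 mod 11609 = 11202. Reached i = s−1 = 2 without hitting −1: 886 is a Miller–Rabin witness and 11609 is composite.
The smallest witness among the given bases is 7.

7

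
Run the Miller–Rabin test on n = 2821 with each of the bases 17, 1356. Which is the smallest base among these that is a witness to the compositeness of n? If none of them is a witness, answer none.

n − 1 = 2820 = 2^2 · 705, so s = 2 and d = 705.
Base 17: x_0 = 17^705 mod 2821 = 2820. x_0 = 2820 ≡ −1, so 17 is not a witness.
Base 1356: x_0 = 1356^705 mod 2821 = 2820. x_0 = 2820 ≡ −1, so 1356 is not a witness.
No listed base is a witness for 2821.

none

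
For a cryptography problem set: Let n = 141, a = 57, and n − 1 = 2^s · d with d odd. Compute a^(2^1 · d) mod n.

n − 1 = 140 = 2^2 · 35, so s = 2 and d = 35.
x_0 = 57^35 mod 141 = 15.
x_1 = 15^2 mod 141 = 84.

84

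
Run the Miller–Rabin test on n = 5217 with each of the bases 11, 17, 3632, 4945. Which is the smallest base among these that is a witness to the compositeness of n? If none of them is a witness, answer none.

11

n − 1 = 5216 = 2^5 · 163, so s = 5 and d = 163.
Base 11: x_0 = 11^163 mod 5217 = 4673. x_0 is neither 1 nor 5216, so continue squaring. x_1 = 4673^2 mod 5217 = 3784. x_2 = 3784^2 mod 5217 = 3208. x_3 = 3208^2 mod 5217 = 3340. x_4 = 3340^2 mod 5217 = 1654. Reached i = s−1 = 4 without hitting −1: 11 is a Miller–Rabin witness and 5217 is composite.
Base 17: x_0 = 17^163 mod 5217 = 242. x_0 is neither 1 nor 5216, so continue squaring. x_1 = 242^2 mod 5217 = 1177. x_2 = 1177^2 mod 5217 = 2824. x_3 = 2824^2 mod 5217 = 3400. x_4 = 3400^2 mod 5217 = 4345. Reached i = s−1 = 4 without hitting −1: 17 is a Miller–Rabin witness and 5217 is composite.
Base 3632: x_0 = 3632^163 mod 5217 = 2510. x_0 is neither 1 nor 5216, so continue squaring. x_1 = 2510^2 mod 5217 = 3181. x_2 = 3181^2 mod 5217 = 2998. x_3 = 2998^2 mod 5217 = 4330. x_4 = 4330^2 mod 5217 = 4219. Reached i = s−1 = 4 without hitting −1: 3632 is a Miller–Rabin witness and 5217 is composite.
Base 4945: x_0 = 4945^163 mod 5217 = 2344. x_0 is neither 1 nor 5216, so continue squaring. x_1 = 2344^2 mod 5217 = 835. x_2 = 835^2 mod 5217 = 3364. x_3 = 3364^2 mod 5217 = 823. x_4 = 823^2 mod 5217 = 4336. Reached i = s−1 = 4 without hitting −1: 4945 is a Miller–Rabin witness and 5217 is composite.
The smallest witness among the given bases is 11.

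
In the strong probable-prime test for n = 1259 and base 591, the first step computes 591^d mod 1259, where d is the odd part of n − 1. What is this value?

n − 1 = 1258 = 2^1 · 629, so s = 1 and d = 629.
591^629 mod 1259 = 1258.

1258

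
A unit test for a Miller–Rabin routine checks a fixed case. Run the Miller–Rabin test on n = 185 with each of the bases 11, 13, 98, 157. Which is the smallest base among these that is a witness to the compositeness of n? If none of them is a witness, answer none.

n − 1 = 184 = 2^3 · 23, so s = 3 and d = 23.
Base 11: x_0 = 11^23 mod 185 = 101. x_0 is neither 1 nor 184, so continue squaring. x_1 = 101^2 mod 185 = 26. x_2 = 26^2 mod 185 = 121. Reached i = s−1 = 2 without hitting −1: 11 is a Miller–Rabin witness and 185 is composite.
Base 13: x_0 = 13^23 mod 185 = 2. x_0 is neither 1 nor 184, so continue squaring. x_1 = 2^2 mod 185 = 4. x_2 = 4^2 mod 185 = 16. Reached i = s−1 = 2 without hitting −1: 13 is a Miller–Rabin witness and 185 is composite.
Base 98: x_0 = 98^23 mod 185 = 72. x_0 is neither 1 nor 184, so continue squaring. x_1 = 72^2 mod 185 = 4. x_2 = 4^2 mod 185 = 16. Reached i = s−1 = 2 without hitting −1: 98 is a Miller–Rabin witness and 185 is composite.
Base 157: x_0 = 157^23 mod 185 = 108. x_0 is neither 1 nor 184, so continue squaring. x_1 = 108^2 mod 185 = 9. x_2 = 9^2 mod 185 = 81. Reached i = s−1 = 2 without hitting −1: 157 is a Miller–Rabin witness and 185 is composite.
The smallest witness among the given bases is 11.

11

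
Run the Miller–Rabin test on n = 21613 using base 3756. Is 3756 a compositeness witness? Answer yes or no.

no

n − 1 = 21612 = 2^2 · 5403, so s = 2 and d = 5403.
Repeated squaring mod 21613: 3756^1 ≡ 3756, 3756^2 ≡ 15860, 3756^4 ≡ 7506, 3756^8 ≡ 16558, 3756^16 ≡ 6459, 3756^32 ≡ 5591, 3756^64 ≡ 6883, 3756^128 ≡ 21606, 3756^256 ≡ 49, 3756^512 ≡ 2401, 3756^1024 ≡ 15743, 3756^2048 ≡ 5778, 3756^4096 ≡ 14812.
5403 = 4096 + 1024 + 256 + 16 + 8 + 2 + 1, so 3756^5403 ≡ 14812·15743·49·6459·16558·15860·3756 ≡ 21612 (mod 21613).
x_0 = 3756^5403 mod 21613 = 21612.
x_0 = 21612 ≡ −1, so 3756 is not a witness.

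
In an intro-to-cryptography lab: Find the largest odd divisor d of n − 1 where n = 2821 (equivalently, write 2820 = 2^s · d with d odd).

Halving: 2820 → 1410 → 705; 705 is odd.
So 2820 = 2^2 · 705.

705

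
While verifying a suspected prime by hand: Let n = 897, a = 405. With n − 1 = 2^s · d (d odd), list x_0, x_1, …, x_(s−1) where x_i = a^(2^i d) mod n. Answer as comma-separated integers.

n − 1 = 896 = 2^7 · 7, so s = 7 and d = 7.
x_0 = 405^7 mod 897 = 180.
x_1 = 180^2 mod 897 = 108.
x_2 = 108^2 mod 897 = 3.
x_3 = 3^2 mod 897 = 9.
x_4 = 9^2 mod 897 = 81.
x_5 = 81^2 mod 897 = 282.
x_6 = 282^2 mod 897 = 588.

180, 108, 3, 9, 81, 282, 588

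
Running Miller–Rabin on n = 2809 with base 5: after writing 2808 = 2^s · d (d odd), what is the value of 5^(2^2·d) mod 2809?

2174

n − 1 = 2808 = 2^3 · 351, so s = 3 and d = 351.
x_0 = 5^351 mod 2809 = 348.
x_1 = 348^2 mod 2809 = 317.
x_2 = 317^2 mod 2809 = 2174.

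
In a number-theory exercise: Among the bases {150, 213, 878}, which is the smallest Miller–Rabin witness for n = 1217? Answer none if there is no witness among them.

n − 1 = 1216 = 2^6 · 19, so s = 6 and d = 19.
Base 150: x_0 = 150^19 mod 1217 = 1106. x_0 is neither 1 nor 1216, so continue squaring. x_1 = 1106^2 mod 1217 = 151. x_2 = 151^2 mod 1217 = 895. x_3 = 895^2 mod 1217 = 239. x_4 = 239^2 mod 1217 = 1139. x_5 = 1139^2 mod 1217 = 1216. x_5 ≡ −1, so 150 is not a witness.
Base 213: x_0 = 213^19 mod 1217 = 103. x_0 is neither 1 nor 1216, so continue squaring. x_1 = 103^2 mod 1217 = 873. x_2 = 873^2 mod 1217 = 287. x_3 = 287^2 mod 1217 = 830. x_4 = 830^2 mod 1217 = 78. x_5 = 78^2 mod 1217 = 1216. x_5 ≡ −1, so 213 is not a witness.
Base 878: x_0 = 878^19 mod 1217 = 300. x_0 is neither 1 nor 1216, so continue squaring. x_1 = 300^2 mod 1217 = 1159. x_2 = 1159^2 mod 1217 = 930. x_3 = 930^2 mod 1217 = 830. x_4 = 830^2 mod 1217 = 78. x_5 = 78^2 mod 1217 = 1216. x_5 ≡ −1, so 878 is not a witness.
No listed base is a witness for 1217.

none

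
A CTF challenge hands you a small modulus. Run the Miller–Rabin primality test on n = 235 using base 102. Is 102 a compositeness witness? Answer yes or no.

yes

n − 1 = 234 = 2^1 · 117, so s = 1 and d = 117.
Repeated squaring mod 235: 102^1 ≡ 102, 102^2 ≡ 64, 102^4 ≡ 101, 102^8 ≡ 96, 102^16 ≡ 51, 102^32 ≡ 16, 102^64 ≡ 21.
117 = 64 + 32 + 16 + 4 + 1, so 102^117 ≡ 21·16·51·101·102 ≡ 17 (mod 235).
x_0 = 102^117 mod 235 = 17.
x_0 ∉ {1, 234} and s = 1, so 102 is a Miller–Rabin witness and 235 is composite.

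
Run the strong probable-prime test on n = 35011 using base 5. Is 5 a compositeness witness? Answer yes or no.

n − 1 = 35010 = 2^1 · 17505, so s = 1 and d = 17505.
x_0 = 5^17505 mod 35011 = 12866.
x_0 ∉ {1, 35010} and s = 1, so 5 is a Miller–Rabin witness and 35011 is composite.

yes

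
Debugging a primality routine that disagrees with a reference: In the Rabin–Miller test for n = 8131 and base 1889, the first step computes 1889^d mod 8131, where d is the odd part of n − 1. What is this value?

4469

n − 1 = 8130 = 2^1 · 4065, so s = 1 and d = 4065.
1889^4065 mod 8131 = 4469.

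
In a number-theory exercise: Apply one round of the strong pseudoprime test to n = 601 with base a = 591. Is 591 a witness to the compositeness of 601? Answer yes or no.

no

n − 1 = 600 = 2^3 · 75, so s = 3 and d = 75.
x_0 = 591^75 mod 601 = 476.
x_0 is neither 1 nor 600, so continue squaring.
x_1 = 476^2 mod 601 = 600.
x_1 ≡ −1, so 591 is not a witness.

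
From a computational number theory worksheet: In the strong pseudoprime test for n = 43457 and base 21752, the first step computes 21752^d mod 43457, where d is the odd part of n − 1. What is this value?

9153

n − 1 = 43456 = 2^6 · 679, so s = 6 and d = 679.
21752^679 mod 43457 = 9153.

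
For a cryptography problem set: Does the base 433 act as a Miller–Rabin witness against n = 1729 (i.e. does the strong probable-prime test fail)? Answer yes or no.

no

n − 1 = 1728 = 2^6 · 27, so s = 6 and d = 27.
Repeated squaring mod 1729: 433^1 ≡ 433, 433^2 ≡ 757, 433^4 ≡ 750, 433^8 ≡ 575, 433^16 ≡ 386.
27 = 16 + 8 + 2 + 1, so 433^27 ≡ 386·575·757·433 ≡ 1728 (mod 1729).
x_0 = 433^27 mod 1729 = 1728.
x_0 = 1728 ≡ −1, so 433 is not a witness.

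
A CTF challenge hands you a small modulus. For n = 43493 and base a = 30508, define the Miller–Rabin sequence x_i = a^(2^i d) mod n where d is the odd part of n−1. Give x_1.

n − 1 = 43492 = 2^2 · 10873, so s = 2 and d = 10873.
x_0 = 30508^10873 mod 43493 = 22973.
x_1 = 22973^2 mod 43493 = 14667.

14667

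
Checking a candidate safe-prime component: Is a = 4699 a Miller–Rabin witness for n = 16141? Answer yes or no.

no

n − 1 = 16140 = 2^2 · 4035, so s = 2 and d = 4035.
x_0 = 4699^4035 mod 16141 = 6877.
x_0 is neither 1 nor 16140, so continue squaring.
x_1 = 6877^2 mod 16141 = 16140.
x_1 ≡ −1, so 4699 is not a witness.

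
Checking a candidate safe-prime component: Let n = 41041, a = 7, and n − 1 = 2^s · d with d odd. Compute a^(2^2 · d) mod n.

n − 1 = 41040 = 2^4 · 2565, so s = 4 and d = 2565.
x_0 = 7^2565 mod 41041 = 1022.
x_1 = 1022^2 mod 41041 = 18459.
x_2 = 18459^2 mod 41041 = 12299.

12299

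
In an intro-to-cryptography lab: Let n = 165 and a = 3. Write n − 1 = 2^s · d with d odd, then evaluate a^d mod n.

3

n − 1 = 164 = 2^2 · 41, so s = 2 and d = 41.
Repeated squaring mod 165: 3^1 ≡ 3, 3^2 ≡ 9, 3^4 ≡ 81, 3^8 ≡ 126, 3^16 ≡ 36, 3^32 ≡ 141.
41 = 32 + 8 + 1, so 3^41 ≡ 141·126·3 ≡ 3 (mod 165).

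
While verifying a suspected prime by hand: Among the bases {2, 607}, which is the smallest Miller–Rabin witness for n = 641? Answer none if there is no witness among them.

n − 1 = 640 = 2^7 · 5, so s = 7 and d = 5.
Base 2: x_0 = 2^5 mod 641 = 32. x_0 is neither 1 nor 640, so continue squaring. x_1 = 32^2 mod 641 = 383. x_2 = 383^2 mod 641 = 541. x_3 = 541^2 mod 641 = 385. x_4 = 385^2 mod 641 = 154. x_5 = 154^2 mod 641 = 640. x_5 ≡ −1, so 2 is not a witness.
Base 607: x_0 = 607^5 mod 641 = 579. x_0 is neither 1 nor 640, so continue squaring. x_1 = 579^2 mod 641 = 639. x_2 = 639^2 mod 641 = 4. x_3 = 4^2 mod 641 = 16. x_4 = 16^2 mod 641 = 256. x_5 = 256^2 mod 641 = 154. x_6 = 154^2 mod 641 = 640. x_6 ≡ −1, so 607 is not a witness.
No listed base is a witness for 641.

none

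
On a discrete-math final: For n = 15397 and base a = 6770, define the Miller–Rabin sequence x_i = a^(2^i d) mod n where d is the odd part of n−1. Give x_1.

2445

n − 1 = 15396 = 2^2 · 3849, so s = 2 and d = 3849.
Repeated squaring mod 15397: 6770^1 ≡ 6770, 6770^2 ≡ 11428, 6770^4 ≡ 1830, 6770^8 ≡ 7751, 6770^16 ≡ 14304, 6770^32 ≡ 9080, 6770^64 ≡ 10862, 6770^128 ≡ 11230, 6770^256 ≡ 11470, 6770^512 ≡ 8932, 6770^1024 ≡ 8767, 6770^2048 ≡ 13862.
3849 = 2048 + 1024 + 512 + 256 + 8 + 1, so 6770^3849 ≡ 13862·8767·8932·11470·7751·6770 ≡ 15065 (mod 15397).
x_0 = 15065.
x_1 = 15065^2 mod 15397 = 2445.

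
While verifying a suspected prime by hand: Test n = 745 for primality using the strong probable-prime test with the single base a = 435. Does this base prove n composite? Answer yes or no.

n − 1 = 744 = 2^3 · 93, so s = 3 and d = 93.
x_0 = 435^93 mod 745 = 200.
x_0 is neither 1 nor 744, so continue squaring.
x_1 = 200^2 mod 745 = 515.
x_2 = 515^2 mod 745 = 5.
Reached i = s−1 = 2 without hitting −1: 435 is a Miller–Rabin witness and 745 is composite.

yes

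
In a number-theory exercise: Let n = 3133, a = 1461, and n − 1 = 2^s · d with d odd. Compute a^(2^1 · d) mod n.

n − 1 = 3132 = 2^2 · 783, so s = 2 and d = 783.
By repeated squaring, 1461^783 ≡ 242 (mod 3133).
x_0 = 242.
x_1 = 242^2 mod 3133 = 2170.

2170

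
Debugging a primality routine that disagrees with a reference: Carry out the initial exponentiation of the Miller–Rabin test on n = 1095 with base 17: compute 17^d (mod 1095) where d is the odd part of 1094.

1043

n − 1 = 1094 = 2^1 · 547, so s = 1 and d = 547.
17^547 mod 1095 = 1043.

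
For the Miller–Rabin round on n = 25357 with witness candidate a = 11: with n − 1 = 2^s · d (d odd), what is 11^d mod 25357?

7194

n − 1 = 25356 = 2^2 · 6339, so s = 2 and d = 6339.
11^6339 mod 25357 = 7194.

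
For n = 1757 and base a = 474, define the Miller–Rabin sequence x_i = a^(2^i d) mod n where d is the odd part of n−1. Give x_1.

n − 1 = 1756 = 2^2 · 439, so s = 2 and d = 439.
x_0 = 474^439 mod 1757 = 1664.
x_1 = 1664^2 mod 1757 = 1621.

1621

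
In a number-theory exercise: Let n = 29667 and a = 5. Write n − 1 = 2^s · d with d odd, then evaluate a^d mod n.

n − 1 = 29666 = 2^1 · 14833, so s = 1 and d = 14833.
5^14833 mod 29667 = 5306.

5306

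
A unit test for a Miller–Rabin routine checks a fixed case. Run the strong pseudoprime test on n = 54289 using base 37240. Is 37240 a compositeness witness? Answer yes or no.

n − 1 = 54288 = 2^4 · 3393, so s = 4 and d = 3393.
x_0 = 37240^3393 mod 54289 = 6769.
x_0 is neither 1 nor 54288, so continue squaring.
x_1 = 6769^2 mod 54289 = 53734.
x_2 = 53734^2 mod 54289 = 36580.
x_3 = 36580^2 mod 54289 = 35417.
Reached i = s−1 = 3 without hitting −1: 37240 is a Miller–Rabin witness and 54289 is composite.

yes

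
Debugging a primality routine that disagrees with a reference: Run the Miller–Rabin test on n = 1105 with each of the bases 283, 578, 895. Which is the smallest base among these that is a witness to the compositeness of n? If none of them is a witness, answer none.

283

n − 1 = 1104 = 2^4 · 69, so s = 4 and d = 69.
Base 283: x_0 = 283^69 mod 1105 = 1013. x_0 is neither 1 nor 1104, so continue squaring. x_1 = 1013^2 mod 1105 = 729. x_2 = 729^2 mod 1105 = 1041. x_3 = 1041^2 mod 1105 = 781. Reached i = s−1 = 3 without hitting −1: 283 is a Miller–Rabin witness and 1105 is composite.
Base 578: x_0 = 578^69 mod 1105 = 408. x_0 is neither 1 nor 1104, so continue squaring. x_1 = 408^2 mod 1105 = 714. x_2 = 714^2 mod 1105 = 391. x_3 = 391^2 mod 1105 = 391. Reached i = s−1 = 3 without hitting −1: 578 is a Miller–Rabin witness and 1105 is composite.
Base 895: x_0 = 895^69 mod 1105 = 775. x_0 is neither 1 nor 1104, so continue squaring. x_1 = 775^2 mod 1105 = 610. x_2 = 610^2 mod 1105 = 820. x_3 = 820^2 mod 1105 = 560. Reached i = s−1 = 3 without hitting −1: 895 is a Miller–Rabin witness and 1105 is composite.
The smallest witness among the given bases is 283.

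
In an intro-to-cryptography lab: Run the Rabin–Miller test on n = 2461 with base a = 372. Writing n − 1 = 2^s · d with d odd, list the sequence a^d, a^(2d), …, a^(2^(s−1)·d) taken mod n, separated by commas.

2329, 197

n − 1 = 2460 = 2^2 · 615, so s = 2 and d = 615.
x_0 = 372^615 mod 2461 = 2329.
x_1 = 2329^2 mod 2461 = 197.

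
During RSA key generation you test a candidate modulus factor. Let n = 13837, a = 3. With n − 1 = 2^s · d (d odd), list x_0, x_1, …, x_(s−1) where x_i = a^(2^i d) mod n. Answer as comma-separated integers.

n − 1 = 13836 = 2^2 · 3459, so s = 2 and d = 3459.
x_0 = 3^3459 mod 13837 = 8698.
x_1 = 8698^2 mod 13837 = 8325.

8698, 8325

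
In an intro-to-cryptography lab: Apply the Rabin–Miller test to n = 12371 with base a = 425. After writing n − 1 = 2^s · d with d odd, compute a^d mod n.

5775

n − 1 = 12370 = 2^1 · 6185, so s = 1 and d = 6185.
Repeated squaring mod 12371: 425^1 ≡ 425, 425^2 ≡ 7431, 425^4 ≡ 7988, 425^8 ≡ 10897, 425^16 ≡ 7751, 425^32 ≡ 4425, 425^64 ≡ 9703, 425^128 ≡ 4899, 425^256 ≡ 461, 425^512 ≡ 2214, 425^1024 ≡ 2880, 425^2048 ≡ 5830, 425^4096 ≡ 5763.
6185 = 4096 + 2048 + 32 + 8 + 1, so 425^6185 ≡ 5763·5830·4425·10897·425 ≡ 5775 (mod 12371).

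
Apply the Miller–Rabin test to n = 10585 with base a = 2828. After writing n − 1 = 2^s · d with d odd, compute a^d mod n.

n − 1 = 10584 = 2^3 · 1323, so s = 3 and d = 1323.
Repeated squaring mod 10585: 2828^1 ≡ 2828, 2828^2 ≡ 5909, 2828^4 ≡ 6951, 2828^8 ≡ 6461, 2828^16 ≡ 7866, 2828^32 ≡ 4631, 2828^64 ≡ 951, 2828^128 ≡ 4676, 2828^256 ≡ 6951, 2828^512 ≡ 6461, 2828^1024 ≡ 7866.
1323 = 1024 + 256 + 32 + 8 + 2 + 1, so 2828^1323 ≡ 7866·6951·4631·6461·5909·2828 ≡ 6397 (mod 10585).

6397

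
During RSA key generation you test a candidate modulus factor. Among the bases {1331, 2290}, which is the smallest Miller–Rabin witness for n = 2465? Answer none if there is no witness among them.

1331

n − 1 = 2464 = 2^5 · 77, so s = 5 and d = 77.
Base 1331: x_0 = 1331^77 mod 2465 = 1346. x_0 is neither 1 nor 2464, so continue squaring. x_1 = 1346^2 mod 2465 = 2406. x_2 = 2406^2 mod 2465 = 1016. x_3 = 1016^2 mod 2465 = 1886. x_4 = 1886^2 mod 2465 = 1. x_4 = 1 but x_3 ≠ ±1, a nontrivial square root of 1 — 1331 is a witness and 2465 is composite.
Base 2290: x_0 = 2290^77 mod 2465 = 405. x_0 is neither 1 nor 2464, so continue squaring. x_1 = 405^2 mod 2465 = 1335. x_2 = 1335^2 mod 2465 = 30. x_3 = 30^2 mod 2465 = 900. x_4 = 900^2 mod 2465 = 1480. Reached i = s−1 = 4 without hitting −1: 2290 is a Miller–Rabin witness and 2465 is composite.
The smallest witness among the given bases is 1331.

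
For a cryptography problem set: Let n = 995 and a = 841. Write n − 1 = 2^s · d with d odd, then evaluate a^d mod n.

831

n − 1 = 994 = 2^1 · 497, so s = 1 and d = 497.
841^497 mod 995 = 831.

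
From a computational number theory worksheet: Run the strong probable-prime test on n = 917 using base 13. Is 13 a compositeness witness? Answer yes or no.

n − 1 = 916 = 2^2 · 229, so s = 2 and d = 229.
x_0 = 13^229 mod 917 = 811.
x_0 is neither 1 nor 916, so continue squaring.
x_1 = 811^2 mod 917 = 232.
Reached i = s−1 = 1 without hitting −1: 13 is a Miller–Rabin witness and 917 is composite.

yes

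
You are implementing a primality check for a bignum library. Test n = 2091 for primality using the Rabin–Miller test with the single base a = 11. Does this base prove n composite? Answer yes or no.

n − 1 = 2090 = 2^1 · 1045, so s = 1 and d = 1045.
x_0 = 11^1045 mod 2091 = 44.
x_0 ∉ {1, 2090} and s = 1, so 11 is a Miller–Rabin witness and 2091 is composite.

yes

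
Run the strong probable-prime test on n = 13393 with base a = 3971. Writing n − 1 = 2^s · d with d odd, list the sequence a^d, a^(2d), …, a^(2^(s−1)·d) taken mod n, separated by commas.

11442, 2789, 10581, 5474

n − 1 = 13392 = 2^4 · 837, so s = 4 and d = 837.
x_0 = 3971^837 mod 13393 = 11442.
x_1 = 11442^2 mod 13393 = 2789.
x_2 = 2789^2 mod 13393 = 10581.
x_3 = 10581^2 mod 13393 = 5474.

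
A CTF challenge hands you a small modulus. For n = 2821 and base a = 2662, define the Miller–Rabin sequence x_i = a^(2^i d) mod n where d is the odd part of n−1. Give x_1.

n − 1 = 2820 = 2^2 · 705, so s = 2 and d = 705.
x_0 = 2662^705 mod 2821 = 1611.
x_1 = 1611^2 mod 2821 = 1.

1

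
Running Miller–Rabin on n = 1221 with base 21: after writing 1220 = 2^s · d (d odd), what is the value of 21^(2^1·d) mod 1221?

n − 1 = 1220 = 2^2 · 305, so s = 2 and d = 305.
x_0 = 21^305 mod 1221 = 252.
x_1 = 252^2 mod 1221 = 12.

12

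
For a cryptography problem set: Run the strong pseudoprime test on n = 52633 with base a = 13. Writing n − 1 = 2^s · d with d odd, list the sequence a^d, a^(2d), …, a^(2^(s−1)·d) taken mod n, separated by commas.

36875, 44703, 41098

n − 1 = 52632 = 2^3 · 6579, so s = 3 and d = 6579.
x_0 = 13^6579 mod 52633 = 36875.
x_1 = 36875^2 mod 52633 = 44703.
x_2 = 44703^2 mod 52633 = 41098.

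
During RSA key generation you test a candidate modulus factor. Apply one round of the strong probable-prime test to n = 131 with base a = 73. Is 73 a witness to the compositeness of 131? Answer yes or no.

n − 1 = 130 = 2^1 · 65, so s = 1 and d = 65.
x_0 = 73^65 mod 131 = 130.
x_0 = 130 ≡ −1, so 73 is not a witness.

no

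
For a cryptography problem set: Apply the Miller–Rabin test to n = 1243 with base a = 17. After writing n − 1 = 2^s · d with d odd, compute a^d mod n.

n − 1 = 1242 = 2^1 · 621, so s = 1 and d = 621.
By repeated squaring, 17^621 ≡ 666 (mod 1243).

666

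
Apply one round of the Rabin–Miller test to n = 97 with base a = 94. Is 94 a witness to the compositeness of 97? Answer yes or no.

no

n − 1 = 96 = 2^5 · 3, so s = 5 and d = 3.
x_0 = 94^3 mod 97 = 70.
x_0 is neither 1 nor 96, so continue squaring.
x_1 = 70^2 mod 97 = 50.
x_2 = 50^2 mod 97 = 75.
x_3 = 75^2 mod 97 = 96.
x_3 ≡ −1, so 94 is not a witness.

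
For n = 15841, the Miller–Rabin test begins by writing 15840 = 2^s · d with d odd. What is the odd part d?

495

Halving: 15840 → 7920 → 3960 → 1980 → 990 → 495; 495 is odd.
So 15840 = 2^5 · 495.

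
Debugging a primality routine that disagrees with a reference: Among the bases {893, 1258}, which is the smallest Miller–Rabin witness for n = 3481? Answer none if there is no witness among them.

1258

n − 1 = 3480 = 2^3 · 435, so s = 3 and d = 435.
Base 893: x_0 = 893^435 mod 3481 = 3480. x_0 = 3480 ≡ −1, so 893 is not a witness.
Base 1258: x_0 = 1258^435 mod 3481 = 1299. x_0 is neither 1 nor 3480, so continue squaring. x_1 = 1299^2 mod 3481 = 2597. x_2 = 2597^2 mod 3481 = 1712. Reached i = s−1 = 2 without hitting −1: 1258 is a Miller–Rabin witness and 3481 is composite.
The smallest witness among the given bases is 1258.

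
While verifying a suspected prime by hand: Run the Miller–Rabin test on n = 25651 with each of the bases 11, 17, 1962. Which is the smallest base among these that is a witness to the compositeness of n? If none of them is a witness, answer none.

n − 1 = 25650 = 2^1 · 12825, so s = 1 and d = 12825.
Base 11: x_0 = 11^12825 mod 25651 = 6339. x_0 ∉ {1, 25650} and s = 1, so 11 is a Miller–Rabin witness and 25651 is composite.
Base 17: x_0 = 17^12825 mod 25651 = 18515. x_0 ∉ {1, 25650} and s = 1, so 17 is a Miller–Rabin witness and 25651 is composite.
Base 1962: x_0 = 1962^12825 mod 25651 = 6482. x_0 ∉ {1, 25650} and s = 1, so 1962 is a Miller–Rabin witness and 25651 is composite.
The smallest witness among the given bases is 11.

11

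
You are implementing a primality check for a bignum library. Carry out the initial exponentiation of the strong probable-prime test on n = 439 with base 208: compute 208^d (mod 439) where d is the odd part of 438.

n − 1 = 438 = 2^1 · 219, so s = 1 and d = 219.
208^219 mod 439 = 1.

1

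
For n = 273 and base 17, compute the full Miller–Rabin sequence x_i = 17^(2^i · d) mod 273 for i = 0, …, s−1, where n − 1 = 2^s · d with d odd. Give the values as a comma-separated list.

n − 1 = 272 = 2^4 · 17, so s = 4 and d = 17.
x_0 = 17^17 mod 273 = 257.
x_1 = 257^2 mod 273 = 256.
x_2 = 256^2 mod 273 = 16.
x_3 = 16^2 mod 273 = 256.

257, 256, 16, 256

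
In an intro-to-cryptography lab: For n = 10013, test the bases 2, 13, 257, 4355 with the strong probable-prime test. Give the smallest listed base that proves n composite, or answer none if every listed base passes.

n − 1 = 10012 = 2^2 · 2503, so s = 2 and d = 2503.
Base 2: x_0 = 2^2503 mod 10013 = 876. x_0 is neither 1 nor 10012, so continue squaring. x_1 = 876^2 mod 10013 = 6388. Reached i = s−1 = 1 without hitting −1: 2 is a Miller–Rabin witness and 10013 is composite.
Base 13: x_0 = 13^2503 mod 10013 = 8164. x_0 is neither 1 nor 10012, so continue squaring. x_1 = 8164^2 mod 10013 = 4368. Reached i = s−1 = 1 without hitting −1: 13 is a Miller–Rabin witness and 10013 is composite.
Base 257: x_0 = 257^2503 mod 10013 = 2746. x_0 is neither 1 nor 10012, so continue squaring. x_1 = 2746^2 mod 10013 = 727. Reached i = s−1 = 1 without hitting −1: 257 is a Miller–Rabin witness and 10013 is composite.
Base 4355: x_0 = 4355^2503 mod 10013 = 6692. x_0 is neither 1 nor 10012, so continue squaring. x_1 = 6692^2 mod 10013 = 4728. Reached i = s−1 = 1 without hitting −1: 4355 is a Miller–Rabin witness and 10013 is composite.
The smallest witness among the given bases is 2.

2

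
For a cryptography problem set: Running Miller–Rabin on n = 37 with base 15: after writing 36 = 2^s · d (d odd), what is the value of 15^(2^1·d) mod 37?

36

n − 1 = 36 = 2^2 · 9, so s = 2 and d = 9.
x_0 = 15^9 mod 37 = 31.
x_1 = 31^2 mod 37 = 36.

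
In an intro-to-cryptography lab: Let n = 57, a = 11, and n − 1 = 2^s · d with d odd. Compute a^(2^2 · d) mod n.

n − 1 = 56 = 2^3 · 7, so s = 3 and d = 7.
x_0 = 11^7 mod 57 = 11.
x_1 = 11^2 mod 57 = 7.
x_2 = 7^2 mod 57 = 49.

49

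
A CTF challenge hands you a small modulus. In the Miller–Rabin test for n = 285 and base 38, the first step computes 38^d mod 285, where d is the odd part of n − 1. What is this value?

n − 1 = 284 = 2^2 · 71, so s = 2 and d = 71.
By repeated squaring, 38^71 ≡ 152 (mod 285).

152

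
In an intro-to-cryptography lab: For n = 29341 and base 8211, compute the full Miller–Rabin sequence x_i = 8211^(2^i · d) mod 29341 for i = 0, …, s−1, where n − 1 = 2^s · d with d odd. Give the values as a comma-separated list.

n − 1 = 29340 = 2^2 · 7335, so s = 2 and d = 7335.
x_0 = 8211^7335 mod 29341 = 12433.
x_1 = 12433^2 mod 29341 = 11101.

12433, 11101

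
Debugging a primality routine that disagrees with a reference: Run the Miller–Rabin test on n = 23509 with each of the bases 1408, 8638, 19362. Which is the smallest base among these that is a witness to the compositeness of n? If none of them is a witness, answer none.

none

n − 1 = 23508 = 2^2 · 5877, so s = 2 and d = 5877.
Base 1408: x_0 = 1408^5877 mod 23509 = 23508. x_0 = 23508 ≡ −1, so 1408 is not a witness.
Base 8638: x_0 = 8638^5877 mod 23509 = 1. x_0 = 1, so 8638 is not a witness.
Base 19362: x_0 = 19362^5877 mod 23509 = 16441. x_0 is neither 1 nor 23508, so continue squaring. x_1 = 16441^2 mod 23509 = 23508. x_1 ≡ −1, so 19362 is not a witness.
No listed base is a witness for 23509.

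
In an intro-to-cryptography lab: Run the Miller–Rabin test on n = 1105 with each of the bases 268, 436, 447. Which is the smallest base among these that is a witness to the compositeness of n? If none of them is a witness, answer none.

436

n − 1 = 1104 = 2^4 · 69, so s = 4 and d = 69.
Base 268: x_0 = 268^69 mod 1105 = 268. x_0 is neither 1 nor 1104, so continue squaring. x_1 = 268^2 mod 1105 = 1104. x_1 ≡ −1, so 268 is not a witness.
Base 436: x_0 = 436^69 mod 1105 = 996. x_0 is neither 1 nor 1104, so continue squaring. x_1 = 996^2 mod 1105 = 831. x_2 = 831^2 mod 1105 = 1041. x_3 = 1041^2 mod 1105 = 781. Reached i = s−1 = 3 without hitting −1: 436 is a Miller–Rabin witness and 1105 is composite.
Base 447: x_0 = 447^69 mod 1105 = 252. x_0 is neither 1 nor 1104, so continue squaring. x_1 = 252^2 mod 1105 = 519. x_2 = 519^2 mod 1105 = 846. x_3 = 846^2 mod 1105 = 781. Reached i = s−1 = 3 without hitting −1: 447 is a Miller–Rabin witness and 1105 is composite.
The smallest witness among the given bases is 436.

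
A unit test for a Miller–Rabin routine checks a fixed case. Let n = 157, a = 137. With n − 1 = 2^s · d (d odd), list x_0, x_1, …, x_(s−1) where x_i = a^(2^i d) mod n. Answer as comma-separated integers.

129, 156

n − 1 = 156 = 2^2 · 39, so s = 2 and d = 39.
x_0 = 137^39 mod 157 = 129.
x_1 = 129^2 mod 157 = 156.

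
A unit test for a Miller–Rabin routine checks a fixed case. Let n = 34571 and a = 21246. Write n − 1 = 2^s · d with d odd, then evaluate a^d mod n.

4738

n − 1 = 34570 = 2^1 · 17285, so s = 1 and d = 17285.
21246^17285 mod 34571 = 4738.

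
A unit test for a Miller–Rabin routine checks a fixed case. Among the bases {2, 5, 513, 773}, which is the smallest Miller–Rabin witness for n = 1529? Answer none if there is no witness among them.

n − 1 = 1528 = 2^3 · 191, so s = 3 and d = 191.
Base 2: x_0 = 2^191 mod 1529 = 1168. x_0 is neither 1 nor 1528, so continue squaring. x_1 = 1168^2 mod 1529 = 356. x_2 = 356^2 mod 1529 = 1358. Reached i = s−1 = 2 without hitting −1: 2 is a Miller–Rabin witness and 1529 is composite.
Base 5: x_0 = 5^191 mod 1529 = 16. x_0 is neither 1 nor 1528, so continue squaring. x_1 = 16^2 mod 1529 = 256. x_2 = 256^2 mod 1529 = 1318. Reached i = s−1 = 2 without hitting −1: 5 is a Miller–Rabin witness and 1529 is composite.
Base 513: x_0 = 513^191 mod 1529 = 876. x_0 is neither 1 nor 1528, so continue squaring. x_1 = 876^2 mod 1529 = 1347. x_2 = 1347^2 mod 1529 = 1015. Reached i = s−1 = 2 without hitting −1: 513 is a Miller–Rabin witness and 1529 is composite.
Base 773: x_0 = 773^191 mod 1529 = 47. x_0 is neither 1 nor 1528, so continue squaring. x_1 = 47^2 mod 1529 = 680. x_2 = 680^2 mod 1529 = 642. Reached i = s−1 = 2 without hitting −1: 773 is a Miller–Rabin witness and 1529 is composite.
The smallest witness among the given bases is 2.

2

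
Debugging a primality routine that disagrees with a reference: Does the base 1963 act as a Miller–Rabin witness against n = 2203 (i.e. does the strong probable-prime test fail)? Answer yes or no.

n − 1 = 2202 = 2^1 · 1101, so s = 1 and d = 1101.
Repeated squaring mod 2203: 1963^1 ≡ 1963, 1963^2 ≡ 322, 1963^4 ≡ 143, 1963^8 ≡ 622, 1963^16 ≡ 1359, 1963^32 ≡ 767, 1963^64 ≡ 88, 1963^128 ≡ 1135, 1963^256 ≡ 1673, 1963^512 ≡ 1119, 1963^1024 ≡ 857.
1101 = 1024 + 64 + 8 + 4 + 1, so 1963^1101 ≡ 857·88·622·143·1963 ≡ 2202 (mod 2203).
x_0 = 1963^1101 mod 2203 = 2202.
x_0 = 2202 ≡ −1, so 1963 is not a witness.

no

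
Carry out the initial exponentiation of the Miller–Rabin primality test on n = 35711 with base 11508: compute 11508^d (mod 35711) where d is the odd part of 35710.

n − 1 = 35710 = 2^1 · 17855, so s = 1 and d = 17855.
Repeated squaring mod 35711: 11508^1 ≡ 11508, 11508^2 ≡ 17676, 11508^4 ≡ 5437, 11508^8 ≡ 27972, 11508^16 ≡ 4774, 11508^32 ≡ 7458, 11508^64 ≡ 19737, 11508^128 ≡ 13581, 11508^256 ≡ 31957, 11508^512 ≡ 22382, 11508^1024 ≡ 16, 11508^2048 ≡ 256, 11508^4096 ≡ 29825, 11508^8192 ≡ 5326, 11508^16384 ≡ 11742.
17855 = 16384 + 1024 + 256 + 128 + 32 + 16 + 8 + 4 + 2 + 1, so 11508^17855 ≡ 11742·16·31957·13581·7458·4774·27972·5437·17676·11508 ≡ 8186 (mod 35711).

8186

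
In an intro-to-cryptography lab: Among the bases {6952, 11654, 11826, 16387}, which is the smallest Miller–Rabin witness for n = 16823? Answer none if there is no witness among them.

n − 1 = 16822 = 2^1 · 8411, so s = 1 and d = 8411.
Base 6952: x_0 = 6952^8411 mod 16823 = 16822. x_0 = 16822 ≡ −1, so 6952 is not a witness.
Base 11654: x_0 = 11654^8411 mod 16823 = 16822. x_0 = 16822 ≡ −1, so 11654 is not a witness.
Base 11826: x_0 = 11826^8411 mod 16823 = 16822. x_0 = 16822 ≡ −1, so 11826 is not a witness.
Base 16387: x_0 = 16387^8411 mod 16823 = 1. x_0 = 1, so 16387 is not a witness.
No listed base is a witness for 16823.

none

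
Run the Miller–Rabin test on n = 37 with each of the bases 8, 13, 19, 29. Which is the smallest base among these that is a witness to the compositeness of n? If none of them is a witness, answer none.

n − 1 = 36 = 2^2 · 9, so s = 2 and d = 9.
Base 8: x_0 = 8^9 mod 37 = 6. x_0 is neither 1 nor 36, so continue squaring. x_1 = 6^2 mod 37 = 36. x_1 ≡ −1, so 8 is not a witness.
Base 13: x_0 = 13^9 mod 37 = 6. x_0 is neither 1 nor 36, so continue squaring. x_1 = 6^2 mod 37 = 36. x_1 ≡ −1, so 13 is not a witness.
Base 19: x_0 = 19^9 mod 37 = 6. x_0 is neither 1 nor 36, so continue squaring. x_1 = 6^2 mod 37 = 36. x_1 ≡ −1, so 19 is not a witness.
Base 29: x_0 = 29^9 mod 37 = 31. x_0 is neither 1 nor 36, so continue squaring. x_1 = 31^2 mod 37 = 36. x_1 ≡ −1, so 29 is not a witness.
No listed base is a witness for 37.

none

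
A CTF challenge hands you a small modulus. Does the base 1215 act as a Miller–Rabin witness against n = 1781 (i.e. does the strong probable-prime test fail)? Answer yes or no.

n − 1 = 1780 = 2^2 · 445, so s = 2 and d = 445.
x_0 = 1215^445 mod 1781 = 1566.
x_0 is neither 1 nor 1780, so continue squaring.
x_1 = 1566^2 mod 1781 = 1700.
Reached i = s−1 = 1 without hitting −1: 1215 is a Miller–Rabin witness and 1781 is composite.

yes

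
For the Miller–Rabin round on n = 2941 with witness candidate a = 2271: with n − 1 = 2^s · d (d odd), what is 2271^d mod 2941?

879

n − 1 = 2940 = 2^2 · 735, so s = 2 and d = 735.
Repeated squaring mod 2941: 2271^1 ≡ 2271, 2271^2 ≡ 1868, 2271^4 ≡ 1398, 2271^8 ≡ 1580, 2271^16 ≡ 2432, 2271^32 ≡ 273, 2271^64 ≡ 1004, 2271^128 ≡ 2194, 2271^256 ≡ 2160, 2271^512 ≡ 1174.
735 = 512 + 128 + 64 + 16 + 8 + 4 + 2 + 1, so 2271^735 ≡ 1174·2194·1004·2432·1580·1398·1868·2271 ≡ 879 (mod 2941).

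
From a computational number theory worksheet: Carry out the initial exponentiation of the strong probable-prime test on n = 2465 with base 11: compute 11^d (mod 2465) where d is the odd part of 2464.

n − 1 = 2464 = 2^5 · 77, so s = 5 and d = 77.
11^77 mod 2465 = 1061.

1061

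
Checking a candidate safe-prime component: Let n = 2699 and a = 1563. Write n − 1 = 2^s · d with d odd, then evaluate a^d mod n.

1

n − 1 = 2698 = 2^1 · 1349, so s = 1 and d = 1349.
1563^1349 mod 2699 = 1.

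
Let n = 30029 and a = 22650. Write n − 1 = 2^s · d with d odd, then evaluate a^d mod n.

n − 1 = 30028 = 2^2 · 7507, so s = 2 and d = 7507.
Repeated squaring mod 30029: 22650^1 ≡ 22650, 22650^2 ≡ 7064, 22650^4 ≡ 21927, 22650^8 ≡ 29039, 22650^16 ≡ 19172, 22650^32 ≡ 10624, 22650^64 ≡ 20394, 22650^128 ≡ 13586, 22650^256 ≡ 21162, 22650^512 ≡ 7767, 22650^1024 ≡ 28057, 22650^2048 ≡ 15043, 22650^4096 ≡ 23334.
7507 = 4096 + 2048 + 1024 + 256 + 64 + 16 + 2 + 1, so 22650^7507 ≡ 23334·15043·28057·21162·20394·19172·7064·22650 ≡ 21003 (mod 30029).

21003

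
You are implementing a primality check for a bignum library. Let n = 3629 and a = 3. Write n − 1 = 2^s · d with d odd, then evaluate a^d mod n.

1180

n − 1 = 3628 = 2^2 · 907, so s = 2 and d = 907.
By repeated squaring, 3^907 ≡ 1180 (mod 3629).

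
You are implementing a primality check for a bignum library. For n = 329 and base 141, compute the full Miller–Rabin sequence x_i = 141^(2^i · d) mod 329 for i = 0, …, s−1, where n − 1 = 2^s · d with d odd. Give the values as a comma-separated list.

n − 1 = 328 = 2^3 · 41, so s = 3 and d = 41.
x_0 = 141^41 mod 329 = 141.
x_1 = 141^2 mod 329 = 141.
x_2 = 141^2 mod 329 = 141.

141, 141, 141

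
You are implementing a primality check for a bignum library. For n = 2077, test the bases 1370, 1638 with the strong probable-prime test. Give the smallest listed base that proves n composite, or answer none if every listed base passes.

n − 1 = 2076 = 2^2 · 519, so s = 2 and d = 519.
Base 1370: x_0 = 1370^519 mod 2077 = 2076. x_0 = 2076 ≡ −1, so 1370 is not a witness.
Base 1638: x_0 = 1638^519 mod 2077 = 2076. x_0 = 2076 ≡ −1, so 1638 is not a witness.
No listed base is a witness for 2077.

none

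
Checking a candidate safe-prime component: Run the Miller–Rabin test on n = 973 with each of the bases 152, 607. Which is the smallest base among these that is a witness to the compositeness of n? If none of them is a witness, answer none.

n − 1 = 972 = 2^2 · 243, so s = 2 and d = 243.
Base 152: x_0 = 152^243 mod 973 = 811. x_0 is neither 1 nor 972, so continue squaring. x_1 = 811^2 mod 973 = 946. Reached i = s−1 = 1 without hitting −1: 152 is a Miller–Rabin witness and 973 is composite.
Base 607: x_0 = 607^243 mod 973 = 314. x_0 is neither 1 nor 972, so continue squaring. x_1 = 314^2 mod 973 = 323. Reached i = s−1 = 1 without hitting −1: 607 is a Miller–Rabin witness and 973 is composite.
The smallest witness among the given bases is 152.

152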